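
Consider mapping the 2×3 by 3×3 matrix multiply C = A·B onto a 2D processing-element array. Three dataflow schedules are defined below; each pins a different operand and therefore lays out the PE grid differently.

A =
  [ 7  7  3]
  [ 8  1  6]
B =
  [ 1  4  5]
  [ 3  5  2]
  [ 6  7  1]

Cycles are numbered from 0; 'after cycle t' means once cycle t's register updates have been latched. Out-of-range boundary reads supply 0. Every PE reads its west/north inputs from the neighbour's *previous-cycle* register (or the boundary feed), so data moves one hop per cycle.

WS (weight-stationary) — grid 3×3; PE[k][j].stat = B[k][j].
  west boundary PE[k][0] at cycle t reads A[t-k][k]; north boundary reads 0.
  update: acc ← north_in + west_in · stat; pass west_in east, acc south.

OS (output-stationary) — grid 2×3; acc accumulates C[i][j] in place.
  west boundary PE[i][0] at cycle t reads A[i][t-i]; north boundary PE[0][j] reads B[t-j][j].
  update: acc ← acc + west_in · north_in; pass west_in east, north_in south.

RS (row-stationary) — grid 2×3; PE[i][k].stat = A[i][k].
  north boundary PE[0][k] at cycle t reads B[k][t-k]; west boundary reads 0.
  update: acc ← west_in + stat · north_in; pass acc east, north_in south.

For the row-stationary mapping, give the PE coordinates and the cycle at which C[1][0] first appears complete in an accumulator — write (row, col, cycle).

RS: C[1][0] accumulates in PE[1][2]:
  [0] (1,2) acc=0 (h:0 v:0)
  [1] (1,2) acc=0 (h:0 v:0)
  [2] (1,2) acc=0 (h:0 v:0)
  [3] (1,2) acc=47 (h:47 v:6)

(row, col, cycle) = (1, 2, 3)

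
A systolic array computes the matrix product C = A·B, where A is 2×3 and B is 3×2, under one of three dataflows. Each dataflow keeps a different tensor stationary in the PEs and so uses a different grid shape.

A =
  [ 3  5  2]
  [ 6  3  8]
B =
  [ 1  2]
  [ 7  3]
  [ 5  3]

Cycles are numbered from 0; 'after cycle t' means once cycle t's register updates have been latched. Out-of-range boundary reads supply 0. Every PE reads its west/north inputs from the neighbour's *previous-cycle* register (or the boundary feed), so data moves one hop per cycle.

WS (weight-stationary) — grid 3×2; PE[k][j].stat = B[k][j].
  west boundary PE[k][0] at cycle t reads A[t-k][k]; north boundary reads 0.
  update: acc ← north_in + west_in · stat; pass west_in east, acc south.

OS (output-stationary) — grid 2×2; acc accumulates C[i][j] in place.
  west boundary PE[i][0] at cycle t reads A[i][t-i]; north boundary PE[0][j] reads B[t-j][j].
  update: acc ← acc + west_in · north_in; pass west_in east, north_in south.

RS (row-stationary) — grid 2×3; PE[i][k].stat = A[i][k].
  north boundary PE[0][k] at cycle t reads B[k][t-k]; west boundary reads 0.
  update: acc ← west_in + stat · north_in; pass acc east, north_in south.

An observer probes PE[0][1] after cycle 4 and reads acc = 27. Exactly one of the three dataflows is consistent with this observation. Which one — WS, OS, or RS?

Under WS (3×2), PE[0][1]:
  [0] (0,1) acc=0 (h:0 v:0)
  [1] (0,1) acc=6 (h:3 v:6)
  [2] (0,1) acc=12 (h:6 v:12)
  [3] (0,1) acc=0 (h:0 v:0)
  [4] (0,1) acc=0 (h:0 v:0)
Under OS (2×2), PE[0][1]:
  [0] (0,1) acc=0 (h:0 v:0)
  [1] (0,1) acc=6 (h:3 v:2)
  [2] (0,1) acc=21 (h:5 v:3)
  [3] (0,1) acc=27 (h:2 v:3)
  [4] (0,1) acc=27 (h:0 v:0)
Under RS (2×3), PE[0][1]:
  [0] (0,1) acc=0 (h:0 v:0)
  [1] (0,1) acc=38 (h:38 v:7)
  [2] (0,1) acc=21 (h:21 v:3)
  [3] (0,1) acc=0 (h:0 v:0)
  [4] (0,1) acc=0 (h:0 v:0)

dataflow = OS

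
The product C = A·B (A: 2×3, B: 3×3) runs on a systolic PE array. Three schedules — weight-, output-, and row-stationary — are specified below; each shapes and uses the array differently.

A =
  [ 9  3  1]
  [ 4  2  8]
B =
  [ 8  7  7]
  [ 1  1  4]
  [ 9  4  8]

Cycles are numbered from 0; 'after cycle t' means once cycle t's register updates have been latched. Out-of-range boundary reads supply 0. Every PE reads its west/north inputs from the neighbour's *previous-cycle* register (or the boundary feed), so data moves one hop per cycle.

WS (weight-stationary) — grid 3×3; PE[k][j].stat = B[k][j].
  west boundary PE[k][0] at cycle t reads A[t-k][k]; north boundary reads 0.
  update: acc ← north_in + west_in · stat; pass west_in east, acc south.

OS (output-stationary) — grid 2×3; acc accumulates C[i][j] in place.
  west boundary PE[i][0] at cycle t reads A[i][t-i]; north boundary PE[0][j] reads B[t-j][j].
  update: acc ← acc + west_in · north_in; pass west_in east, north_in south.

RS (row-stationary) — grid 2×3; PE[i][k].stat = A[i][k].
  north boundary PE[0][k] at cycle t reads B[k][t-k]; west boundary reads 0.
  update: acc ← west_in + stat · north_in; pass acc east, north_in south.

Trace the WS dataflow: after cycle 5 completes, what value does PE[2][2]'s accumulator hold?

PE[2][2].acc = 100

WS (3×3). Following PE[2][2] plus its west/north inputs:
  t=0 PE[1][2]: acc=0 h=0 v=0
  t=0 PE[2][1]: acc=0 h=0 v=0
  t=0 PE[2][2]: acc=0 h=0 v=0
  t=1 PE[1][2]: acc=0 h=0 v=0
  t=1 PE[2][1]: acc=0 h=0 v=0
  t=1 PE[2][2]: acc=0 h=0 v=0
  t=2 PE[1][2]: acc=0 h=0 v=0
  t=2 PE[2][1]: acc=0 h=0 v=0
  t=2 PE[2][2]: acc=0 h=0 v=0
  t=3 PE[1][2]: acc=75 h=3 v=75
  t=3 PE[2][1]: acc=70 h=1 v=70
  t=3 PE[2][2]: acc=0 h=0 v=0
  t=4 PE[1][2]: acc=36 h=2 v=36
  t=4 PE[2][1]: acc=62 h=8 v=62
  t=4 PE[2][2]: acc=83 h=1 v=83
  t=5 PE[1][2]: acc=0 h=0 v=0
  t=5 PE[2][1]: acc=0 h=0 v=0
  t=5 PE[2][2]: acc=100 h=8 v=100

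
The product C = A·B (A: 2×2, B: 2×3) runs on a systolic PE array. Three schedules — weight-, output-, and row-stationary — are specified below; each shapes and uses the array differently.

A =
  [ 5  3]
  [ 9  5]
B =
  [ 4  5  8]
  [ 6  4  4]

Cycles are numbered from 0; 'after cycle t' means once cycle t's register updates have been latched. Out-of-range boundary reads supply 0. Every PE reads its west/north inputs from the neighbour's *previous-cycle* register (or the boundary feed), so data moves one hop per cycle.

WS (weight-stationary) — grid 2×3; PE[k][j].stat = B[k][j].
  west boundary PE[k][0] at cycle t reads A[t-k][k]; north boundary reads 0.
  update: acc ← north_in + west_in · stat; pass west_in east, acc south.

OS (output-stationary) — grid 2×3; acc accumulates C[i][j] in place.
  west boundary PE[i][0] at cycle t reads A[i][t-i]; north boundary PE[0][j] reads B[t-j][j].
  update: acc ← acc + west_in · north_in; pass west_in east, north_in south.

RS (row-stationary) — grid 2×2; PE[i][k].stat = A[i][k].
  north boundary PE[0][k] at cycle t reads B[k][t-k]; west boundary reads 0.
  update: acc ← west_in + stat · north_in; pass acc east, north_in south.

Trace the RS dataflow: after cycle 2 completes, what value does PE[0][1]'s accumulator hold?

PE[0][1].acc = 37

RS 2×2: PE[0][1] cycle-by-cycle (with neighbour feeds):
  after 0 — PE[0][0] acc=20, pass-E 20, pass-S 4
  after 0 — PE[0][1] acc=0, pass-E 0, pass-S 0
  after 1 — PE[0][0] acc=25, pass-E 25, pass-S 5
  after 1 — PE[0][1] acc=38, pass-E 38, pass-S 6
  after 2 — PE[0][0] acc=40, pass-E 40, pass-S 8
  after 2 — PE[0][1] acc=37, pass-E 37, pass-S 4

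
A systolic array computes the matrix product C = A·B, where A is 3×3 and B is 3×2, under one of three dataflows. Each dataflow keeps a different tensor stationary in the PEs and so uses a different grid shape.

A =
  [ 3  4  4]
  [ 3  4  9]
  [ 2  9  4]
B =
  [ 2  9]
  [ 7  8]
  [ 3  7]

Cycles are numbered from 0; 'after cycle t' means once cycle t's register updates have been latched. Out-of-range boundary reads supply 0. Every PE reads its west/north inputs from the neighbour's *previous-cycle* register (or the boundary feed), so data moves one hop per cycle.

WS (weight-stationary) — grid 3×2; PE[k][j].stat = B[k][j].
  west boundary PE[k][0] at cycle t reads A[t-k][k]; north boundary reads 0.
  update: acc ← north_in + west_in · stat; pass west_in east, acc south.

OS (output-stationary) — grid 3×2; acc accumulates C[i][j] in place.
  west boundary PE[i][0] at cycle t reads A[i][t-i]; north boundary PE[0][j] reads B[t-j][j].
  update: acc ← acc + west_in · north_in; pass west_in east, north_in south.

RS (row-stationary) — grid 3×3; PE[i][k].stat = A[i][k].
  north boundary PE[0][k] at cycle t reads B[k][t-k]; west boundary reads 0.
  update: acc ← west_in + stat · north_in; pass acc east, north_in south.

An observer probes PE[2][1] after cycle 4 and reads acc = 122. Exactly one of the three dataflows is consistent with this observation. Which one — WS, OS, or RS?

dataflow = WS

Under WS (3×2), PE[2][1]:
  0: (2,1).acc=0  regs=<0,0>
  1: (2,1).acc=0  regs=<0,0>
  2: (2,1).acc=0  regs=<0,0>
  3: (2,1).acc=87  regs=<4,87>
  4: (2,1).acc=122  regs=<9,122>
Under OS (3×2), PE[2][1]:
  0: (2,1).acc=0  regs=<0,0>
  1: (2,1).acc=0  regs=<0,0>
  2: (2,1).acc=0  regs=<0,0>
  3: (2,1).acc=18  regs=<2,9>
  4: (2,1).acc=90  regs=<9,8>
Under RS (3×3), PE[2][1]:
  0: (2,1).acc=0  regs=<0,0>
  1: (2,1).acc=0  regs=<0,0>
  2: (2,1).acc=0  regs=<0,0>
  3: (2,1).acc=67  regs=<67,7>
  4: (2,1).acc=90  regs=<90,8>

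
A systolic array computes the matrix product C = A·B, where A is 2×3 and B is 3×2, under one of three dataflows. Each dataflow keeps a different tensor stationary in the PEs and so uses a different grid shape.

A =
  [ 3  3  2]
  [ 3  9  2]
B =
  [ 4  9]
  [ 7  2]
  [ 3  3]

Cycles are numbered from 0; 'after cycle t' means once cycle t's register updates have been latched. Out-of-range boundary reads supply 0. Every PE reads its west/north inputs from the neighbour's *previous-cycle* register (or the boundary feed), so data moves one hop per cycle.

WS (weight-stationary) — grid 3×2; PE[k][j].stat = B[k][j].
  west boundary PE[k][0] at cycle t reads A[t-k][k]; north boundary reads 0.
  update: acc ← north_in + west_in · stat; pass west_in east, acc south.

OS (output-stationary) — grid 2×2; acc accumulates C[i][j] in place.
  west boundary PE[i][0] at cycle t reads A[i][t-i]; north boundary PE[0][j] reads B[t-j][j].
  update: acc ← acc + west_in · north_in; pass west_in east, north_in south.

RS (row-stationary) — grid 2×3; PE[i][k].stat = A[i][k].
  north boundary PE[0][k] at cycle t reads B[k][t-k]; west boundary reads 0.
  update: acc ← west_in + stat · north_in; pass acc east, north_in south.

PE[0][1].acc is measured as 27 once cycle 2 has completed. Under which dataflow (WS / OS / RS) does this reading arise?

WS [3×2] PE[0][1] across cycles:
  t=0 PE[0][1]: acc=0 h=0 v=0
  t=1 PE[0][1]: acc=27 h=3 v=27
  t=2 PE[0][1]: acc=27 h=3 v=27
OS [2×2] PE[0][1] across cycles:
  t=0 PE[0][1]: acc=0 h=0 v=0
  t=1 PE[0][1]: acc=27 h=3 v=9
  t=2 PE[0][1]: acc=33 h=3 v=2
RS [2×3] PE[0][1] across cycles:
  t=0 PE[0][1]: acc=0 h=0 v=0
  t=1 PE[0][1]: acc=33 h=33 v=7
  t=2 PE[0][1]: acc=33 h=33 v=2

dataflow = WS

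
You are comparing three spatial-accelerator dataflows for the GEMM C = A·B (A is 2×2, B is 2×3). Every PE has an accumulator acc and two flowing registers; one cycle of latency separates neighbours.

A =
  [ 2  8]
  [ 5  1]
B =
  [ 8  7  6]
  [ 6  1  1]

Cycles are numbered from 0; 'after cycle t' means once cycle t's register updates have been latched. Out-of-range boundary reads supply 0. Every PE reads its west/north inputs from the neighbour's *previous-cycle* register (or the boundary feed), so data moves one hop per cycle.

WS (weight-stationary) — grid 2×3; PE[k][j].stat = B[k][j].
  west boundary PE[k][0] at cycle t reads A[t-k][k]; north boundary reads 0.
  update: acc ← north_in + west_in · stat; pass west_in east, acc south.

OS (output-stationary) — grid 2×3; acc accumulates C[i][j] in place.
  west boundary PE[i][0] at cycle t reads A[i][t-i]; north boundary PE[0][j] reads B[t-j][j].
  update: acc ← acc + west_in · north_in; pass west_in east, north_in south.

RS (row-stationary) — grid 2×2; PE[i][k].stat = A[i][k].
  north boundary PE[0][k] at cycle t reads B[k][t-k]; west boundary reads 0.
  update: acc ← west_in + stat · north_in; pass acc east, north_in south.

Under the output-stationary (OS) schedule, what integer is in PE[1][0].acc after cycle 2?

PE[1][0].acc = 46

OS 2×3: PE[1][0] cycle-by-cycle (with neighbour feeds):
  t=0 PE[0][0]: acc=16 h=2 v=8
  t=0 PE[1][0]: acc=0 h=0 v=0
  t=1 PE[0][0]: acc=64 h=8 v=6
  t=1 PE[1][0]: acc=40 h=5 v=8
  t=2 PE[0][0]: acc=64 h=0 v=0
  t=2 PE[1][0]: acc=46 h=1 v=6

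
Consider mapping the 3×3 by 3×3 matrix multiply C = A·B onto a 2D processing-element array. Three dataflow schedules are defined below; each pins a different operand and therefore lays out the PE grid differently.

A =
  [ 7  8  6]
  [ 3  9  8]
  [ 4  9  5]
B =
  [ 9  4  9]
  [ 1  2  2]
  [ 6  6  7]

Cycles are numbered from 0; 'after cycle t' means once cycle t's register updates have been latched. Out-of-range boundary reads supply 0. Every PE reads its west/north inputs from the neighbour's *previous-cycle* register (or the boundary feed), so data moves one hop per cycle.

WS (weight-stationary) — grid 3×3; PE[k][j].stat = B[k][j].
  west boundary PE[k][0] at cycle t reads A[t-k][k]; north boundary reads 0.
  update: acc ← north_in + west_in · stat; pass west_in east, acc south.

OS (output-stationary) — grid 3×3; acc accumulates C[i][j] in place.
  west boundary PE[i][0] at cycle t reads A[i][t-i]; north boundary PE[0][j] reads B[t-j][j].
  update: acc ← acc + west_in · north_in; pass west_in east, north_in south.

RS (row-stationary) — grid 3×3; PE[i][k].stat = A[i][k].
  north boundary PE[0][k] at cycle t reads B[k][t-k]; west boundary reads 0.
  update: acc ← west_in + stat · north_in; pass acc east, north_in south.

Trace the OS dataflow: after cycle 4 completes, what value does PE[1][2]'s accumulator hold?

OS on a 3×3 grid — tracing PE[1][2] and its feeders:
  [0] (0,2) acc=0 (h:0 v:0)
  [0] (1,1) acc=0 (h:0 v:0)
  [0] (1,2) acc=0 (h:0 v:0)
  [1] (0,2) acc=0 (h:0 v:0)
  [1] (1,1) acc=0 (h:0 v:0)
  [1] (1,2) acc=0 (h:0 v:0)
  [2] (0,2) acc=63 (h:7 v:9)
  [2] (1,1) acc=12 (h:3 v:4)
  [2] (1,2) acc=0 (h:0 v:0)
  [3] (0,2) acc=79 (h:8 v:2)
  [3] (1,1) acc=30 (h:9 v:2)
  [3] (1,2) acc=27 (h:3 v:9)
  [4] (0,2) acc=121 (h:6 v:7)
  [4] (1,1) acc=78 (h:8 v:6)
  [4] (1,2) acc=45 (h:9 v:2)

PE[1][2].acc = 45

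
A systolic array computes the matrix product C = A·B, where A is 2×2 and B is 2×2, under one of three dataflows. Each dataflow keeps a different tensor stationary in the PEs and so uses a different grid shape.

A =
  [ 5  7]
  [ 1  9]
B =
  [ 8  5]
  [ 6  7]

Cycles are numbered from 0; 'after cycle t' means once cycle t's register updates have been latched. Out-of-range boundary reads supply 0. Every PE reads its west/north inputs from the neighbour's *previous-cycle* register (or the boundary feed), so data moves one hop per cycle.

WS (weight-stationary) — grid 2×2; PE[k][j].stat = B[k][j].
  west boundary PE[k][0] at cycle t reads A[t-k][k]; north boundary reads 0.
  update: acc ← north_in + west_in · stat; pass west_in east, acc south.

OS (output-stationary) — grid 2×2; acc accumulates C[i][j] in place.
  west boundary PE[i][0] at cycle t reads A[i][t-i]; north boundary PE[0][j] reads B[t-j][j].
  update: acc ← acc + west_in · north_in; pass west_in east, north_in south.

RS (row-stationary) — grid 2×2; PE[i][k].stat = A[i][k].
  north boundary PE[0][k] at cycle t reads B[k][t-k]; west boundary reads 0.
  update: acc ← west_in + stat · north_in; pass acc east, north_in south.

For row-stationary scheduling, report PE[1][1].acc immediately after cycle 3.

RS (2×2). Following PE[1][1] plus its west/north inputs:
  t=0 PE[0][1]: acc=0 h=0 v=0
  t=0 PE[1][0]: acc=0 h=0 v=0
  t=0 PE[1][1]: acc=0 h=0 v=0
  t=1 PE[0][1]: acc=82 h=82 v=6
  t=1 PE[1][0]: acc=8 h=8 v=8
  t=1 PE[1][1]: acc=0 h=0 v=0
  t=2 PE[0][1]: acc=74 h=74 v=7
  t=2 PE[1][0]: acc=5 h=5 v=5
  t=2 PE[1][1]: acc=62 h=62 v=6
  t=3 PE[0][1]: acc=0 h=0 v=0
  t=3 PE[1][0]: acc=0 h=0 v=0
  t=3 PE[1][1]: acc=68 h=68 v=7

PE[1][1].acc = 68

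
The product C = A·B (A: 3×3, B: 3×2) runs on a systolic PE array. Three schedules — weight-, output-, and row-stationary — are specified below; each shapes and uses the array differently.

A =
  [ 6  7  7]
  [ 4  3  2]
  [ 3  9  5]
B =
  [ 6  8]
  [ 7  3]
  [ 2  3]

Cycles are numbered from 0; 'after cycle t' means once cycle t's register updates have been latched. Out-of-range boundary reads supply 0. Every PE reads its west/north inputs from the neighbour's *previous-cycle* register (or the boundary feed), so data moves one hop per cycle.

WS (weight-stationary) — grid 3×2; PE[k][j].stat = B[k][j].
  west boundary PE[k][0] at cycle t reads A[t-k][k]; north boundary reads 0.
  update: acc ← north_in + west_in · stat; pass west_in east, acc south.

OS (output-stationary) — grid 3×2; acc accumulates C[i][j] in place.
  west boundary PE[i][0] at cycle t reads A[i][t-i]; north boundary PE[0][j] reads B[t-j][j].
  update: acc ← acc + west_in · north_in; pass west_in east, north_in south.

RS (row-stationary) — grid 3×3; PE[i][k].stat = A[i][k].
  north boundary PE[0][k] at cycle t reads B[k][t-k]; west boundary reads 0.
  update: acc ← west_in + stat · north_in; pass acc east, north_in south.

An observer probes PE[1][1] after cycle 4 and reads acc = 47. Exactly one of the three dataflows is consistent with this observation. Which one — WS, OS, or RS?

dataflow = OS

Under WS (3×2), PE[1][1]:
  step 0 · PE1,1: acc=0; fwd→0 fwd↓0
  step 1 · PE1,1: acc=0; fwd→0 fwd↓0
  step 2 · PE1,1: acc=69; fwd→7 fwd↓69
  step 3 · PE1,1: acc=41; fwd→3 fwd↓41
  step 4 · PE1,1: acc=51; fwd→9 fwd↓51
Under OS (3×2), PE[1][1]:
  step 0 · PE1,1: acc=0; fwd→0 fwd↓0
  step 1 · PE1,1: acc=0; fwd→0 fwd↓0
  step 2 · PE1,1: acc=32; fwd→4 fwd↓8
  step 3 · PE1,1: acc=41; fwd→3 fwd↓3
  step 4 · PE1,1: acc=47; fwd→2 fwd↓3
Under RS (3×3), PE[1][1]:
  step 0 · PE1,1: acc=0; fwd→0 fwd↓0
  step 1 · PE1,1: acc=0; fwd→0 fwd↓0
  step 2 · PE1,1: acc=45; fwd→45 fwd↓7
  step 3 · PE1,1: acc=41; fwd→41 fwd↓3
  step 4 · PE1,1: acc=0; fwd→0 fwd↓0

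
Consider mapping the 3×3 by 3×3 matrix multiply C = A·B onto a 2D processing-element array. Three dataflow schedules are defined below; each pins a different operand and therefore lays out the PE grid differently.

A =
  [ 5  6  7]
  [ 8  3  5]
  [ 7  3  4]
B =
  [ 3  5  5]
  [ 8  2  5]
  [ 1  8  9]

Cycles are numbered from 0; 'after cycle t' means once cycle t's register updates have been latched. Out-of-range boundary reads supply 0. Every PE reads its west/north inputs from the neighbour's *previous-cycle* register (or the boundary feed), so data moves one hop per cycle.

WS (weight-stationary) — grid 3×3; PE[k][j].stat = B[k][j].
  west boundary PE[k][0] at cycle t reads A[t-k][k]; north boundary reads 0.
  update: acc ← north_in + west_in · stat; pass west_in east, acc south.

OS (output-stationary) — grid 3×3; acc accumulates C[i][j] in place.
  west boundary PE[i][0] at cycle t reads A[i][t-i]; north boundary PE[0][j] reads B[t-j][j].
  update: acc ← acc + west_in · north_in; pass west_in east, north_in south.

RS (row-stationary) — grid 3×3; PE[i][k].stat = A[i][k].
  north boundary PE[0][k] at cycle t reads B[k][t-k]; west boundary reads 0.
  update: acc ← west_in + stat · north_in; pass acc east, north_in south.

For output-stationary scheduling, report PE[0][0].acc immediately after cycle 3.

OS 3×3: PE[0][0] cycle-by-cycle (with neighbour feeds):
  @0  [0,0]  acc 15  |  →5  ↓3
  @1  [0,0]  acc 63  |  →6  ↓8
  @2  [0,0]  acc 70  |  →7  ↓1
  @3  [0,0]  acc 70  |  →0  ↓0

PE[0][0].acc = 70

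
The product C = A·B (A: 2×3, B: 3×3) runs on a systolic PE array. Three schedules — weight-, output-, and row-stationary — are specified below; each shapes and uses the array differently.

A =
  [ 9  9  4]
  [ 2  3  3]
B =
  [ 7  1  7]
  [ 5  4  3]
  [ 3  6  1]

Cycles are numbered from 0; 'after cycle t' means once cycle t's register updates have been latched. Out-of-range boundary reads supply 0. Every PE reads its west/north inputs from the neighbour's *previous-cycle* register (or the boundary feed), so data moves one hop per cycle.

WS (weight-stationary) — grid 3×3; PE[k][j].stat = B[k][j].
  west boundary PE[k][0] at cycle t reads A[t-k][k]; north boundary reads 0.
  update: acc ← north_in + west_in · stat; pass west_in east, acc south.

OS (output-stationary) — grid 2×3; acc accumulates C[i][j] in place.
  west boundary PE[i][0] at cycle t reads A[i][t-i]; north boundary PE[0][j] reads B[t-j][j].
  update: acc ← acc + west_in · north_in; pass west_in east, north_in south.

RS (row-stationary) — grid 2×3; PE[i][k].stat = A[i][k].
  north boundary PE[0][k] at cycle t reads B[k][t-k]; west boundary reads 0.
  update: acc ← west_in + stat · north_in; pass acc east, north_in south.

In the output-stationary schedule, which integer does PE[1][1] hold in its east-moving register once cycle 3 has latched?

register = 3

Tracing OS — 2×3 array, target PE[1][1]:
  c0 r0c1: 0 / 0 / 0
  c0 r1c0: 0 / 0 / 0
  c0 r1c1: 0 / 0 / 0
  c1 r0c1: 9 / 9 / 1
  c1 r1c0: 14 / 2 / 7
  c1 r1c1: 0 / 0 / 0
  c2 r0c1: 45 / 9 / 4
  c2 r1c0: 29 / 3 / 5
  c2 r1c1: 2 / 2 / 1
  c3 r0c1: 69 / 4 / 6
  c3 r1c0: 38 / 3 / 3
  c3 r1c1: 14 / 3 / 4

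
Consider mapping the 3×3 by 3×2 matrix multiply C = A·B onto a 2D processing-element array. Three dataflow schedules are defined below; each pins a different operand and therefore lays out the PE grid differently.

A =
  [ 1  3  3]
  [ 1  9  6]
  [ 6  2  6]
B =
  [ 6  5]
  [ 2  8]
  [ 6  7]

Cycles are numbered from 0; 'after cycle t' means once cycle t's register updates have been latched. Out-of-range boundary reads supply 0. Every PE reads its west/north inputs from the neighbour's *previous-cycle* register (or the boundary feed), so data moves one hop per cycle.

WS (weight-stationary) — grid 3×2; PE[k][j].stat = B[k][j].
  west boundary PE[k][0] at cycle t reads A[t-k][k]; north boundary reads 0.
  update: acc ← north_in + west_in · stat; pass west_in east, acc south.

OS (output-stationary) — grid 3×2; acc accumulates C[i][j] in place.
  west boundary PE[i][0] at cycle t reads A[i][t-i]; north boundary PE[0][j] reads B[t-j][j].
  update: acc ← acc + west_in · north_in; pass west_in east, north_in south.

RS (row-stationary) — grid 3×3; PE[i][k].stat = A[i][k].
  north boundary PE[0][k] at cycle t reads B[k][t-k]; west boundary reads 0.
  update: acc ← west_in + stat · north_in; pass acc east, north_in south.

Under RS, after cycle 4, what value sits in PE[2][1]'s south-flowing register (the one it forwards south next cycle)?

RS 3×3: PE[2][1] cycle-by-cycle (with neighbour feeds):
  t=0 PE[1][1]: acc=0 h=0 v=0
  t=0 PE[2][0]: acc=0 h=0 v=0
  t=0 PE[2][1]: acc=0 h=0 v=0
  t=1 PE[1][1]: acc=0 h=0 v=0
  t=1 PE[2][0]: acc=0 h=0 v=0
  t=1 PE[2][1]: acc=0 h=0 v=0
  t=2 PE[1][1]: acc=24 h=24 v=2
  t=2 PE[2][0]: acc=36 h=36 v=6
  t=2 PE[2][1]: acc=0 h=0 v=0
  t=3 PE[1][1]: acc=77 h=77 v=8
  t=3 PE[2][0]: acc=30 h=30 v=5
  t=3 PE[2][1]: acc=40 h=40 v=2
  t=4 PE[1][1]: acc=0 h=0 v=0
  t=4 PE[2][0]: acc=0 h=0 v=0
  t=4 PE[2][1]: acc=46 h=46 v=8

register = 8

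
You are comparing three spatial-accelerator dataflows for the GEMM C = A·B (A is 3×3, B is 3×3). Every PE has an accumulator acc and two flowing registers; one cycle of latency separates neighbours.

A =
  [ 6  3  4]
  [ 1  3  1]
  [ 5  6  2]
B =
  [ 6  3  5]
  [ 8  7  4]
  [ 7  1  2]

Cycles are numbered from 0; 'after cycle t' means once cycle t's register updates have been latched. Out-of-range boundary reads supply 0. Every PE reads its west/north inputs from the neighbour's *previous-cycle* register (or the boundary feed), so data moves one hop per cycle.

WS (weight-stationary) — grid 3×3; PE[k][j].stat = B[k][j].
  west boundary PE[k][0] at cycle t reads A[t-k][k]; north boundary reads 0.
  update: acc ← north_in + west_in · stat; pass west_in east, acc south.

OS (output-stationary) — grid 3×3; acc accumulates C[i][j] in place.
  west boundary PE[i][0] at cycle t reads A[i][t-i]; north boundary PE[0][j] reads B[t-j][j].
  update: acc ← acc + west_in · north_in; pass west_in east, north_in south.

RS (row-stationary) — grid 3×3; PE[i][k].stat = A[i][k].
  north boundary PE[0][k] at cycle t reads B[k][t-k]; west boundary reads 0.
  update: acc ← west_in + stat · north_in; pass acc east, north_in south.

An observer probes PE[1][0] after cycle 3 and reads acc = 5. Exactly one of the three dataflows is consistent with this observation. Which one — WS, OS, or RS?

Under WS (3×3), PE[1][0]:
  c0 r1c0: 0 / 0 / 0
  c1 r1c0: 60 / 3 / 60
  c2 r1c0: 30 / 3 / 30
  c3 r1c0: 78 / 6 / 78
Under OS (3×3), PE[1][0]:
  c0 r1c0: 0 / 0 / 0
  c1 r1c0: 6 / 1 / 6
  c2 r1c0: 30 / 3 / 8
  c3 r1c0: 37 / 1 / 7
Under RS (3×3), PE[1][0]:
  c0 r1c0: 0 / 0 / 0
  c1 r1c0: 6 / 6 / 6
  c2 r1c0: 3 / 3 / 3
  c3 r1c0: 5 / 5 / 5

dataflow = RS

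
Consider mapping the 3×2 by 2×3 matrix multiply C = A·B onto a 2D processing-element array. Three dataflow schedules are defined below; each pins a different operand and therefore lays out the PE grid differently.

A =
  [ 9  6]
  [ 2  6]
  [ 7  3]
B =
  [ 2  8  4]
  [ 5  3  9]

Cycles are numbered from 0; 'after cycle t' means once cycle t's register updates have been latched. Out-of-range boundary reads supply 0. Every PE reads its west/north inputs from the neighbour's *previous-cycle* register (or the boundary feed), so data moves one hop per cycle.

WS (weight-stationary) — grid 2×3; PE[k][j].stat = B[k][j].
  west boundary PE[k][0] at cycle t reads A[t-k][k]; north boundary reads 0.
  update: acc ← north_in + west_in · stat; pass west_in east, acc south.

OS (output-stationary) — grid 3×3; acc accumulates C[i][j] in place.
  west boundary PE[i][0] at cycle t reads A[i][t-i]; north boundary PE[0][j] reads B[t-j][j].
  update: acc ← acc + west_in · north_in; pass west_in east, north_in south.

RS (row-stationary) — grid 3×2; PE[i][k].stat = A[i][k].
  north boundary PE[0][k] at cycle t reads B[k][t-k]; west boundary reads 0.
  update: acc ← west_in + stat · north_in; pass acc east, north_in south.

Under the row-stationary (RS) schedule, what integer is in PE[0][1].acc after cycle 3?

RS 3×2: PE[0][1] cycle-by-cycle (with neighbour feeds):
  t=0 PE[0][0]: acc=18 h=18 v=2
  t=0 PE[0][1]: acc=0 h=0 v=0
  t=1 PE[0][0]: acc=72 h=72 v=8
  t=1 PE[0][1]: acc=48 h=48 v=5
  t=2 PE[0][0]: acc=36 h=36 v=4
  t=2 PE[0][1]: acc=90 h=90 v=3
  t=3 PE[0][0]: acc=0 h=0 v=0
  t=3 PE[0][1]: acc=90 h=90 v=9

PE[0][1].acc = 90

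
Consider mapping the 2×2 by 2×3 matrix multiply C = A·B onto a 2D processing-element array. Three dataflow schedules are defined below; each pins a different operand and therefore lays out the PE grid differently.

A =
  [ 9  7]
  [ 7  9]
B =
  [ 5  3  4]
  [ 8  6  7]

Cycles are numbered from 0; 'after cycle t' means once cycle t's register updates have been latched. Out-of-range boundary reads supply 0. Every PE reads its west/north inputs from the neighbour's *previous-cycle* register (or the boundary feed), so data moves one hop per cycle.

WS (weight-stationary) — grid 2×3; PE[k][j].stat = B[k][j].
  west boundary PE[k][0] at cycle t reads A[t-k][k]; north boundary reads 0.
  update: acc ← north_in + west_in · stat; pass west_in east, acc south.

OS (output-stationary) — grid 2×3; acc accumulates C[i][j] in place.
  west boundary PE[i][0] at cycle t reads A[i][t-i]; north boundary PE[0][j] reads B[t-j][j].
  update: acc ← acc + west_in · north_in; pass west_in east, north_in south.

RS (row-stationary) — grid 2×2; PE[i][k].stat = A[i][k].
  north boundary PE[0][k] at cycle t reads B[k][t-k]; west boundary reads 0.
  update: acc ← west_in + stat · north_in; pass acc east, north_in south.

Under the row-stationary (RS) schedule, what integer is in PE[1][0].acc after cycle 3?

Tracing RS — 2×2 array, target PE[1][0]:
  after 0 — PE[0][0] acc=45, pass-E 45, pass-S 5
  after 0 — PE[1][0] acc=0, pass-E 0, pass-S 0
  after 1 — PE[0][0] acc=27, pass-E 27, pass-S 3
  after 1 — PE[1][0] acc=35, pass-E 35, pass-S 5
  after 2 — PE[0][0] acc=36, pass-E 36, pass-S 4
  after 2 — PE[1][0] acc=21, pass-E 21, pass-S 3
  after 3 — PE[0][0] acc=0, pass-E 0, pass-S 0
  after 3 — PE[1][0] acc=28, pass-E 28, pass-S 4

PE[1][0].acc = 28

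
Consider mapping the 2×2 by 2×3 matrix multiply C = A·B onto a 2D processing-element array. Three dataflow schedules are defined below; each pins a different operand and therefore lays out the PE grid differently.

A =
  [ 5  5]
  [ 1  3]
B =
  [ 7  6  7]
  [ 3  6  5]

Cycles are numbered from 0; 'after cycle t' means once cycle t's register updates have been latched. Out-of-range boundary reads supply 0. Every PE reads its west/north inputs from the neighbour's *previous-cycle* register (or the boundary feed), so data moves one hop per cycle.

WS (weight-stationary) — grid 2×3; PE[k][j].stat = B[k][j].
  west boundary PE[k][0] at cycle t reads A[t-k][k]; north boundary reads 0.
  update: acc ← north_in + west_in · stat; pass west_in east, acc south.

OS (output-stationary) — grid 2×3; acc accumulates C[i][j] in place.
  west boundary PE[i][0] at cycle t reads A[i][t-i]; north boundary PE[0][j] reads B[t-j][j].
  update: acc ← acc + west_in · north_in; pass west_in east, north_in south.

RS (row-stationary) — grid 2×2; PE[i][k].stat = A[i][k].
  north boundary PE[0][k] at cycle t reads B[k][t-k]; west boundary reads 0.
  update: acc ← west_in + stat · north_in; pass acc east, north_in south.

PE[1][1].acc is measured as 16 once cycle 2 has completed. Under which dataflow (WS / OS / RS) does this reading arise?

WS (2×3 grid), PE[1][1]:
  [0] (1,1) acc=0 (h:0 v:0)
  [1] (1,1) acc=0 (h:0 v:0)
  [2] (1,1) acc=60 (h:5 v:60)
OS (2×3 grid), PE[1][1]:
  [0] (1,1) acc=0 (h:0 v:0)
  [1] (1,1) acc=0 (h:0 v:0)
  [2] (1,1) acc=6 (h:1 v:6)
RS (2×2 grid), PE[1][1]:
  [0] (1,1) acc=0 (h:0 v:0)
  [1] (1,1) acc=0 (h:0 v:0)
  [2] (1,1) acc=16 (h:16 v:3)

dataflow = RS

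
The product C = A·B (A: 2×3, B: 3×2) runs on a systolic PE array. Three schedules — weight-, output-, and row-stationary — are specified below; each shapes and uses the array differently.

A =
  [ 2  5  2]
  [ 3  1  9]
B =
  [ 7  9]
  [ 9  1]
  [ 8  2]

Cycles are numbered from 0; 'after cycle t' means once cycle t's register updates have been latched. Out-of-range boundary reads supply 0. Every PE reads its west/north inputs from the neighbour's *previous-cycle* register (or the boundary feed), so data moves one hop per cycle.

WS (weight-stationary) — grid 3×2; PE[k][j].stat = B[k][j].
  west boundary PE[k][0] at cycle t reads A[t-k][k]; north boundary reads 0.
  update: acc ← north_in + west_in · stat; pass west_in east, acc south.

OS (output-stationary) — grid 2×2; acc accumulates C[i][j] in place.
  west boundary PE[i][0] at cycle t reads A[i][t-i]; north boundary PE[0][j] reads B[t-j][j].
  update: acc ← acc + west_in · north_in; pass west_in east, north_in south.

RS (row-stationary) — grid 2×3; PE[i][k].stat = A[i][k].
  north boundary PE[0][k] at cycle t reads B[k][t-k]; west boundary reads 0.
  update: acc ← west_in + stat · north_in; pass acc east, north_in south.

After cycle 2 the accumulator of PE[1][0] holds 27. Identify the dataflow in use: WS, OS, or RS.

dataflow = RS

— WS: 3×2; PE[1][0] trace:
  c0 r1c0: 0 / 0 / 0
  c1 r1c0: 59 / 5 / 59
  c2 r1c0: 30 / 1 / 30
— OS: 2×2; PE[1][0] trace:
  c0 r1c0: 0 / 0 / 0
  c1 r1c0: 21 / 3 / 7
  c2 r1c0: 30 / 1 / 9
— RS: 2×3; PE[1][0] trace:
  c0 r1c0: 0 / 0 / 0
  c1 r1c0: 21 / 21 / 7
  c2 r1c0: 27 / 27 / 9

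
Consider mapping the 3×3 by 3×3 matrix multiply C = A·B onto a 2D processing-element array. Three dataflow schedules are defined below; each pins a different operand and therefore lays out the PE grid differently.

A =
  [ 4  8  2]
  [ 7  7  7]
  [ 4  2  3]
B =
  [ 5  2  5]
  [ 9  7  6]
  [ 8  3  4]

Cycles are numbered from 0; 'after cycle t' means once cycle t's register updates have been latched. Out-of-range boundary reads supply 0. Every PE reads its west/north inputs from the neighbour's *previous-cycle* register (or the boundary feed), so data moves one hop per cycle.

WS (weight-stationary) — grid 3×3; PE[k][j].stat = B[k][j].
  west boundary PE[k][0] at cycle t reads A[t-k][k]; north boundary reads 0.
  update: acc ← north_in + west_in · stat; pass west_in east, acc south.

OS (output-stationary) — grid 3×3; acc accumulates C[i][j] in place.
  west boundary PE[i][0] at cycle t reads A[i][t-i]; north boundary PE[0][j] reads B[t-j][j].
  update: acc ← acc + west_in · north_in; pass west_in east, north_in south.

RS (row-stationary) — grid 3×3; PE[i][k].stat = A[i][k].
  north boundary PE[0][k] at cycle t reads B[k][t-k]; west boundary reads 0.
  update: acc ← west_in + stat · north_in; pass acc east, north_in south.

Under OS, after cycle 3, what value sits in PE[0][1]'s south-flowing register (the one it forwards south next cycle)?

register = 3

OS on a 3×3 grid — tracing PE[0][1] and its feeders:
  0: (0,0).acc=20  regs=<4,5>
  0: (0,1).acc=0  regs=<0,0>
  1: (0,0).acc=92  regs=<8,9>
  1: (0,1).acc=8  regs=<4,2>
  2: (0,0).acc=108  regs=<2,8>
  2: (0,1).acc=64  regs=<8,7>
  3: (0,0).acc=108  regs=<0,0>
  3: (0,1).acc=70  regs=<2,3>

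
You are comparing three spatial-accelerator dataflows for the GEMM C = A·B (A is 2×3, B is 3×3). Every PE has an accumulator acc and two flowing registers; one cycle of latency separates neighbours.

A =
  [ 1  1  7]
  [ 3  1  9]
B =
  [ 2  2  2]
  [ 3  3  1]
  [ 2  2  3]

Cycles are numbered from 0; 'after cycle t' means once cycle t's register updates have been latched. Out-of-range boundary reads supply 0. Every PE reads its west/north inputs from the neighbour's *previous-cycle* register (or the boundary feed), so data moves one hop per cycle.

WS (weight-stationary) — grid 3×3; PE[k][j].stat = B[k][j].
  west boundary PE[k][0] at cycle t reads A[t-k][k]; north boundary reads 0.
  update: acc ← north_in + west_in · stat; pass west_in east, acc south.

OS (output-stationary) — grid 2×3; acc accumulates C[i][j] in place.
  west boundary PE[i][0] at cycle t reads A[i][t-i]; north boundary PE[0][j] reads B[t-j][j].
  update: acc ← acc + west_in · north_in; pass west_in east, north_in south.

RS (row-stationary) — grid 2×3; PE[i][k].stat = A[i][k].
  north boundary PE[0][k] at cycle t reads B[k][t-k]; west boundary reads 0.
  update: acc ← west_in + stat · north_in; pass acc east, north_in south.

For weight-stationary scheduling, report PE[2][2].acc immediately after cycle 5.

WS on a 3×3 grid — tracing PE[2][2] and its feeders:
  [0] (1,2) acc=0 (h:0 v:0)
  [0] (2,1) acc=0 (h:0 v:0)
  [0] (2,2) acc=0 (h:0 v:0)
  [1] (1,2) acc=0 (h:0 v:0)
  [1] (2,1) acc=0 (h:0 v:0)
  [1] (2,2) acc=0 (h:0 v:0)
  [2] (1,2) acc=0 (h:0 v:0)
  [2] (2,1) acc=0 (h:0 v:0)
  [2] (2,2) acc=0 (h:0 v:0)
  [3] (1,2) acc=3 (h:1 v:3)
  [3] (2,1) acc=19 (h:7 v:19)
  [3] (2,2) acc=0 (h:0 v:0)
  [4] (1,2) acc=7 (h:1 v:7)
  [4] (2,1) acc=27 (h:9 v:27)
  [4] (2,2) acc=24 (h:7 v:24)
  [5] (1,2) acc=0 (h:0 v:0)
  [5] (2,1) acc=0 (h:0 v:0)
  [5] (2,2) acc=34 (h:9 v:34)

PE[2][2].acc = 34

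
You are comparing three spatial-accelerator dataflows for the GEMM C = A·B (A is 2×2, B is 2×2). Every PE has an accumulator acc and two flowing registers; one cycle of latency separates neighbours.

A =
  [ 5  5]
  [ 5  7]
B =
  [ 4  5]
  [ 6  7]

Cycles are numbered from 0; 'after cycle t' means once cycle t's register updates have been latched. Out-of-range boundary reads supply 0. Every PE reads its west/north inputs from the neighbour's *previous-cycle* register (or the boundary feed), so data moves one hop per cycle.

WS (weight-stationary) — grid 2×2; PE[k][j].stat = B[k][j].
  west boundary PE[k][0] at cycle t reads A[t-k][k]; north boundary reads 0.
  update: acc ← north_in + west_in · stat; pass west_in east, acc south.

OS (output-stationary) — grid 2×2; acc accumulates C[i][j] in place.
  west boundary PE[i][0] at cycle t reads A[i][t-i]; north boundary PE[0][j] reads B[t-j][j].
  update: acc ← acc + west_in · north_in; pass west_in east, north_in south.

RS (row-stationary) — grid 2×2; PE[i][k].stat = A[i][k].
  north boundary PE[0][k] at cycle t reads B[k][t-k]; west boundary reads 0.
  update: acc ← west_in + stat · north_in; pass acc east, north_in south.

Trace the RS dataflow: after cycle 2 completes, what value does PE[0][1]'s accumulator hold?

RS on a 2×2 grid — tracing PE[0][1] and its feeders:
  @0  [0,0]  acc 20  |  →20  ↓4
  @0  [0,1]  acc 0  |  →0  ↓0
  @1  [0,0]  acc 25  |  →25  ↓5
  @1  [0,1]  acc 50  |  →50  ↓6
  @2  [0,0]  acc 0  |  →0  ↓0
  @2  [0,1]  acc 60  |  →60  ↓7

PE[0][1].acc = 60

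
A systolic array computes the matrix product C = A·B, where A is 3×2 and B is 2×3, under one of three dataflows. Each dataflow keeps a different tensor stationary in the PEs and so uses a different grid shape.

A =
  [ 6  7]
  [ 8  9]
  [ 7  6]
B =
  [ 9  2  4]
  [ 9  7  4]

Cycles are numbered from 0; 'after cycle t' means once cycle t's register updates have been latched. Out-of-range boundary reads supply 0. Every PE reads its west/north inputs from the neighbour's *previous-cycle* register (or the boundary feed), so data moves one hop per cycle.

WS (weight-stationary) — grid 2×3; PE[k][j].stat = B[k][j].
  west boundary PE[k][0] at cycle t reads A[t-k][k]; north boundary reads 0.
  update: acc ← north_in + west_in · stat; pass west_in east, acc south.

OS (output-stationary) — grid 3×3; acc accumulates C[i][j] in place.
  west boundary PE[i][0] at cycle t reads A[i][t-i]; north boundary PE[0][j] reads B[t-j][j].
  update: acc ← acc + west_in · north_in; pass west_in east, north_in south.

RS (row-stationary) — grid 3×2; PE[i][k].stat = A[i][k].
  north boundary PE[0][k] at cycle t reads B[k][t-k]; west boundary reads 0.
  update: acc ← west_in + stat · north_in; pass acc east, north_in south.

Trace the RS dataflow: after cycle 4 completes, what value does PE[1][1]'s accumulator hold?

PE[1][1].acc = 68

RS 3×2: PE[1][1] cycle-by-cycle (with neighbour feeds):
  cycle 0: PE[0][1] → acc 0, east 0, south 0
  cycle 0: PE[1][0] → acc 0, east 0, south 0
  cycle 0: PE[1][1] → acc 0, east 0, south 0
  cycle 1: PE[0][1] → acc 117, east 117, south 9
  cycle 1: PE[1][0] → acc 72, east 72, south 9
  cycle 1: PE[1][1] → acc 0, east 0, south 0
  cycle 2: PE[0][1] → acc 61, east 61, south 7
  cycle 2: PE[1][0] → acc 16, east 16, south 2
  cycle 2: PE[1][1] → acc 153, east 153, south 9
  cycle 3: PE[0][1] → acc 52, east 52, south 4
  cycle 3: PE[1][0] → acc 32, east 32, south 4
  cycle 3: PE[1][1] → acc 79, east 79, south 7
  cycle 4: PE[0][1] → acc 0, east 0, south 0
  cycle 4: PE[1][0] → acc 0, east 0, south 0
  cycle 4: PE[1][1] → acc 68, east 68, south 4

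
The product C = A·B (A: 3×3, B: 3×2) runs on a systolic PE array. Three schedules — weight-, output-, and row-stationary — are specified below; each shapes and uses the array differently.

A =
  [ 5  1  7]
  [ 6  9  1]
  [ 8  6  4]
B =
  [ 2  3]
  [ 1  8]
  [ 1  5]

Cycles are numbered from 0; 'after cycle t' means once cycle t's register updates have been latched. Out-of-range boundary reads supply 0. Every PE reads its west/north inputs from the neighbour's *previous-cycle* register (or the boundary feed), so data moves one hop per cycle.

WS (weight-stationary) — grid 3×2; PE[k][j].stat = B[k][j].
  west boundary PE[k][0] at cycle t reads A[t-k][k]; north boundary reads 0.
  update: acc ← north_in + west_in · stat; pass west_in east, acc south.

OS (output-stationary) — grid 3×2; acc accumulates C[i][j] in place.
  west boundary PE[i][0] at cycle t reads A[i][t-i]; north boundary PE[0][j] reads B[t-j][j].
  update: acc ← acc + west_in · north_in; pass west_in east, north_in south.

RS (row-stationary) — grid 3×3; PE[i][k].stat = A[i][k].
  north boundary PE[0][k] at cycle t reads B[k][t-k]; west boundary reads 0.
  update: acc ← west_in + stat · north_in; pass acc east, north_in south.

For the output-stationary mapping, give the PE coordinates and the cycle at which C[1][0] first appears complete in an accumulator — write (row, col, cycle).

(row, col, cycle) = (1, 0, 3)

Under OS, C[1][0] lands at PE[1][0]:
  @0  [1,0]  acc 0  |  →0  ↓0
  @1  [1,0]  acc 12  |  →6  ↓2
  @2  [1,0]  acc 21  |  →9  ↓1
  @3  [1,0]  acc 22  |  →1  ↓1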